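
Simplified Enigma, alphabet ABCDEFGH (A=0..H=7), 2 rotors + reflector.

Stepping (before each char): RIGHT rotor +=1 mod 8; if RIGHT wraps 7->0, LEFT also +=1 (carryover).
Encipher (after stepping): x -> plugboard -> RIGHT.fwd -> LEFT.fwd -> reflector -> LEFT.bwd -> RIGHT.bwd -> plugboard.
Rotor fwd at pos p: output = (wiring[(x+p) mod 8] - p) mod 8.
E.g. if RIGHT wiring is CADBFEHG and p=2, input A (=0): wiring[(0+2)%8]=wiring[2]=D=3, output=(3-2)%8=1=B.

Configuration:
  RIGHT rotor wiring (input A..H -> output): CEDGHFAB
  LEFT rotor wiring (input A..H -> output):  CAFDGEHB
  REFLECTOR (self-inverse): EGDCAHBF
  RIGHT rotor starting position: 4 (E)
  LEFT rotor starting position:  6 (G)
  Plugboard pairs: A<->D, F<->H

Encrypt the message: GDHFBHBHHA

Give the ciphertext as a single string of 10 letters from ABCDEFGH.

Answer: BAEGDBHBAE

Derivation:
Char 1 ('G'): step: R->5, L=6; G->plug->G->R->B->L->D->refl->C->L'->D->R'->B->plug->B
Char 2 ('D'): step: R->6, L=6; D->plug->A->R->C->L->E->refl->A->L'->G->R'->D->plug->A
Char 3 ('H'): step: R->7, L=6; H->plug->F->R->A->L->B->refl->G->L'->H->R'->E->plug->E
Char 4 ('F'): step: R->0, L->7 (L advanced); F->plug->H->R->B->L->D->refl->C->L'->A->R'->G->plug->G
Char 5 ('B'): step: R->1, L=7; B->plug->B->R->C->L->B->refl->G->L'->D->R'->A->plug->D
Char 6 ('H'): step: R->2, L=7; H->plug->F->R->H->L->A->refl->E->L'->E->R'->B->plug->B
Char 7 ('B'): step: R->3, L=7; B->plug->B->R->E->L->E->refl->A->L'->H->R'->F->plug->H
Char 8 ('H'): step: R->4, L=7; H->plug->F->R->A->L->C->refl->D->L'->B->R'->B->plug->B
Char 9 ('H'): step: R->5, L=7; H->plug->F->R->G->L->F->refl->H->L'->F->R'->D->plug->A
Char 10 ('A'): step: R->6, L=7; A->plug->D->R->G->L->F->refl->H->L'->F->R'->E->plug->E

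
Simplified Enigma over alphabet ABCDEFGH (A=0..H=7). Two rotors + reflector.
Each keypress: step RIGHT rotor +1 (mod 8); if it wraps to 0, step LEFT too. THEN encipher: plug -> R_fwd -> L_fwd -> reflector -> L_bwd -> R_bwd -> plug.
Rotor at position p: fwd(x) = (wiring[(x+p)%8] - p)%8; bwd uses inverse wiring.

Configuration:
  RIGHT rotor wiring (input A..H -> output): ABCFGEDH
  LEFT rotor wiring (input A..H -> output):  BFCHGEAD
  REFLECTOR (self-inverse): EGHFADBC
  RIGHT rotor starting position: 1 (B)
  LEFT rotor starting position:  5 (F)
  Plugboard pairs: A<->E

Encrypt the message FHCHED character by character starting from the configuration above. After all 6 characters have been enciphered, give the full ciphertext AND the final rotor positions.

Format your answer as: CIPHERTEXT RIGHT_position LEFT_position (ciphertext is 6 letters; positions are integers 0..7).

Answer: AEEFBH 7 5

Derivation:
Char 1 ('F'): step: R->2, L=5; F->plug->F->R->F->L->F->refl->D->L'->B->R'->E->plug->A
Char 2 ('H'): step: R->3, L=5; H->plug->H->R->H->L->B->refl->G->L'->C->R'->A->plug->E
Char 3 ('C'): step: R->4, L=5; C->plug->C->R->H->L->B->refl->G->L'->C->R'->A->plug->E
Char 4 ('H'): step: R->5, L=5; H->plug->H->R->B->L->D->refl->F->L'->F->R'->F->plug->F
Char 5 ('E'): step: R->6, L=5; E->plug->A->R->F->L->F->refl->D->L'->B->R'->B->plug->B
Char 6 ('D'): step: R->7, L=5; D->plug->D->R->D->L->E->refl->A->L'->E->R'->H->plug->H
Final: ciphertext=AEEFBH, RIGHT=7, LEFT=5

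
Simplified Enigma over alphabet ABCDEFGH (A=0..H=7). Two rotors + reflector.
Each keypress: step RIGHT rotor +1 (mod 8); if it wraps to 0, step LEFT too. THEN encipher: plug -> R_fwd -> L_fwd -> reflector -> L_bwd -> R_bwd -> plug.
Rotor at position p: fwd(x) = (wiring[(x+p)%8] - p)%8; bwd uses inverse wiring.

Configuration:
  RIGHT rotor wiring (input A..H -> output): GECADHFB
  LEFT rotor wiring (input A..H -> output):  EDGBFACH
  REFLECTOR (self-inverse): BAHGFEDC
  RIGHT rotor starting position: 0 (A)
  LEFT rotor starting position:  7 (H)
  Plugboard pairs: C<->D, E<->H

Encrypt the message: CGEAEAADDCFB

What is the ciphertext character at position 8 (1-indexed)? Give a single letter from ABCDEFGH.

Char 1 ('C'): step: R->1, L=7; C->plug->D->R->C->L->E->refl->F->L'->B->R'->B->plug->B
Char 2 ('G'): step: R->2, L=7; G->plug->G->R->E->L->C->refl->H->L'->D->R'->E->plug->H
Char 3 ('E'): step: R->3, L=7; E->plug->H->R->H->L->D->refl->G->L'->F->R'->A->plug->A
Char 4 ('A'): step: R->4, L=7; A->plug->A->R->H->L->D->refl->G->L'->F->R'->D->plug->C
Char 5 ('E'): step: R->5, L=7; E->plug->H->R->G->L->B->refl->A->L'->A->R'->B->plug->B
Char 6 ('A'): step: R->6, L=7; A->plug->A->R->H->L->D->refl->G->L'->F->R'->G->plug->G
Char 7 ('A'): step: R->7, L=7; A->plug->A->R->C->L->E->refl->F->L'->B->R'->E->plug->H
Char 8 ('D'): step: R->0, L->0 (L advanced); D->plug->C->R->C->L->G->refl->D->L'->B->R'->H->plug->E

E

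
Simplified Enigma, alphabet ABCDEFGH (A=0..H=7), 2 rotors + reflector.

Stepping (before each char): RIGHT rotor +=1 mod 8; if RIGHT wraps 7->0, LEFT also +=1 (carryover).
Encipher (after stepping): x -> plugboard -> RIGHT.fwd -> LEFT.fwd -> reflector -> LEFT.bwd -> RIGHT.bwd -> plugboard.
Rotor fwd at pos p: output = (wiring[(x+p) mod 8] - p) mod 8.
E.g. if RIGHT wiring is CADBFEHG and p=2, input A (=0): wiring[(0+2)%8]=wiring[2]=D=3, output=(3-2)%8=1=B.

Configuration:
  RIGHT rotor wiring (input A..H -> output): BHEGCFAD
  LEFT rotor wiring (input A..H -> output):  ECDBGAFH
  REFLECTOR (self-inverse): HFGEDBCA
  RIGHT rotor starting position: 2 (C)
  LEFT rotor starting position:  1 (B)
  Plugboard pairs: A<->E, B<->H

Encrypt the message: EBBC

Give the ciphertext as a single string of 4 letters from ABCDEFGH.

Answer: ACFF

Derivation:
Char 1 ('E'): step: R->3, L=1; E->plug->A->R->D->L->F->refl->B->L'->A->R'->E->plug->A
Char 2 ('B'): step: R->4, L=1; B->plug->H->R->C->L->A->refl->H->L'->E->R'->C->plug->C
Char 3 ('B'): step: R->5, L=1; B->plug->H->R->F->L->E->refl->D->L'->H->R'->F->plug->F
Char 4 ('C'): step: R->6, L=1; C->plug->C->R->D->L->F->refl->B->L'->A->R'->F->plug->F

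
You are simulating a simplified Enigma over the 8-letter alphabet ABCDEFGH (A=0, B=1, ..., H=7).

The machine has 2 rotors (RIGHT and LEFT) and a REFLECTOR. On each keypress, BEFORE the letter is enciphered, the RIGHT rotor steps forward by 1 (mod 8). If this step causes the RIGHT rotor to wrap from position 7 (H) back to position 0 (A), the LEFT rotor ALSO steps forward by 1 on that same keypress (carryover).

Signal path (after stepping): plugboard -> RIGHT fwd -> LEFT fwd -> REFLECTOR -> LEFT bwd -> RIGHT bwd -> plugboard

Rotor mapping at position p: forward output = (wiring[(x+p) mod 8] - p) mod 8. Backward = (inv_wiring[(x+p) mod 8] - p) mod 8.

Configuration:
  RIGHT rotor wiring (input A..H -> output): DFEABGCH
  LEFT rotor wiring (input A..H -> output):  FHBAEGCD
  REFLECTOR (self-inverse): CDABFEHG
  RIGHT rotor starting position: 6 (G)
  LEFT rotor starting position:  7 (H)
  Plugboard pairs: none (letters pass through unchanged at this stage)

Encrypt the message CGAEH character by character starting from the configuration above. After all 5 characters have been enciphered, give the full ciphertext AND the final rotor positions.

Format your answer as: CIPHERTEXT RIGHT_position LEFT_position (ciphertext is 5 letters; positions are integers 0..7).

Char 1 ('C'): step: R->7, L=7; C->plug->C->R->G->L->H->refl->G->L'->B->R'->E->plug->E
Char 2 ('G'): step: R->0, L->0 (L advanced); G->plug->G->R->C->L->B->refl->D->L'->H->R'->H->plug->H
Char 3 ('A'): step: R->1, L=0; A->plug->A->R->E->L->E->refl->F->L'->A->R'->D->plug->D
Char 4 ('E'): step: R->2, L=0; E->plug->E->R->A->L->F->refl->E->L'->E->R'->D->plug->D
Char 5 ('H'): step: R->3, L=0; H->plug->H->R->B->L->H->refl->G->L'->F->R'->A->plug->A
Final: ciphertext=EHDDA, RIGHT=3, LEFT=0

Answer: EHDDA 3 0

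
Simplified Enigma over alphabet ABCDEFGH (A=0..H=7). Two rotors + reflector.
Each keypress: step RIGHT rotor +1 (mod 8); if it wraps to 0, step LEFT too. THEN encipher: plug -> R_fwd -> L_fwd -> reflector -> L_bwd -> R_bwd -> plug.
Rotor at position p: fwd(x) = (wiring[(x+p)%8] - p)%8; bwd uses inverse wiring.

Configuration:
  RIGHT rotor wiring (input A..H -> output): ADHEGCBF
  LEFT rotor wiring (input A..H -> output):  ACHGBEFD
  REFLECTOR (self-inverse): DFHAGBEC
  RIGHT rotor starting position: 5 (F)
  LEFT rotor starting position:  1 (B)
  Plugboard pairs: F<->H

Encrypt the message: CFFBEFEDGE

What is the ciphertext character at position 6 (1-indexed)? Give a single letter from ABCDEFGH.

Char 1 ('C'): step: R->6, L=1; C->plug->C->R->C->L->F->refl->B->L'->A->R'->G->plug->G
Char 2 ('F'): step: R->7, L=1; F->plug->H->R->C->L->F->refl->B->L'->A->R'->D->plug->D
Char 3 ('F'): step: R->0, L->2 (L advanced); F->plug->H->R->F->L->B->refl->F->L'->A->R'->A->plug->A
Char 4 ('B'): step: R->1, L=2; B->plug->B->R->G->L->G->refl->E->L'->B->R'->E->plug->E
Char 5 ('E'): step: R->2, L=2; E->plug->E->R->H->L->A->refl->D->L'->E->R'->C->plug->C
Char 6 ('F'): step: R->3, L=2; F->plug->H->R->E->L->D->refl->A->L'->H->R'->C->plug->C

C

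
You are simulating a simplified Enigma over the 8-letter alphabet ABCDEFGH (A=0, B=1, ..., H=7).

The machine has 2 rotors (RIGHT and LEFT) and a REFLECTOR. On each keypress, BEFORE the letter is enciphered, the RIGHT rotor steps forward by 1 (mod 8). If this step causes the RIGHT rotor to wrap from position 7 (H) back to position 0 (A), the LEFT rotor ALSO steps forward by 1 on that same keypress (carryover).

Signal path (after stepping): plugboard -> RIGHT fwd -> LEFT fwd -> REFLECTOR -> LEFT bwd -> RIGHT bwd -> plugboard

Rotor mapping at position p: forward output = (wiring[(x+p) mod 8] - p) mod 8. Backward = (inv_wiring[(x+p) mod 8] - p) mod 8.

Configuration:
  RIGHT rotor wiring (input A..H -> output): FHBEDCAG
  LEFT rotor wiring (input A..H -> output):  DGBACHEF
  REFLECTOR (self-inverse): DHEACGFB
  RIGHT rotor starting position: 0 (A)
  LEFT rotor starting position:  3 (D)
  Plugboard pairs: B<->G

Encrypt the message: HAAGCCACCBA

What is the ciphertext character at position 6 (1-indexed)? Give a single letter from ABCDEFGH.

Char 1 ('H'): step: R->1, L=3; H->plug->H->R->E->L->C->refl->E->L'->C->R'->D->plug->D
Char 2 ('A'): step: R->2, L=3; A->plug->A->R->H->L->G->refl->F->L'->A->R'->D->plug->D
Char 3 ('A'): step: R->3, L=3; A->plug->A->R->B->L->H->refl->B->L'->D->R'->E->plug->E
Char 4 ('G'): step: R->4, L=3; G->plug->B->R->G->L->D->refl->A->L'->F->R'->G->plug->B
Char 5 ('C'): step: R->5, L=3; C->plug->C->R->B->L->H->refl->B->L'->D->R'->B->plug->G
Char 6 ('C'): step: R->6, L=3; C->plug->C->R->H->L->G->refl->F->L'->A->R'->B->plug->G

G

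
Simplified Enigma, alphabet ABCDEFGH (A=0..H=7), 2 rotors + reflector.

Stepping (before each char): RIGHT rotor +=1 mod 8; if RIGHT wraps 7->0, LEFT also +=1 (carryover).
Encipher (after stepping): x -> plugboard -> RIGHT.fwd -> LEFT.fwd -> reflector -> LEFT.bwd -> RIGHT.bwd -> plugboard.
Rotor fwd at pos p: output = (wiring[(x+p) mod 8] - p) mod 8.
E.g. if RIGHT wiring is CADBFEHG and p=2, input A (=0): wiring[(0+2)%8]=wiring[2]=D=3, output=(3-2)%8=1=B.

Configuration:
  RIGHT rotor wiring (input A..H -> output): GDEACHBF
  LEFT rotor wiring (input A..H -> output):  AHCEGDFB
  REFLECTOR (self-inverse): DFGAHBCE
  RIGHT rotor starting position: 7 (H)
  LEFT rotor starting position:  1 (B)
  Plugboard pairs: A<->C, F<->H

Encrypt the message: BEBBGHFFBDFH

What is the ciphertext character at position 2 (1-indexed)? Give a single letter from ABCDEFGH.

Char 1 ('B'): step: R->0, L->2 (L advanced); B->plug->B->R->D->L->B->refl->F->L'->H->R'->F->plug->H
Char 2 ('E'): step: R->1, L=2; E->plug->E->R->G->L->G->refl->C->L'->B->R'->D->plug->D

D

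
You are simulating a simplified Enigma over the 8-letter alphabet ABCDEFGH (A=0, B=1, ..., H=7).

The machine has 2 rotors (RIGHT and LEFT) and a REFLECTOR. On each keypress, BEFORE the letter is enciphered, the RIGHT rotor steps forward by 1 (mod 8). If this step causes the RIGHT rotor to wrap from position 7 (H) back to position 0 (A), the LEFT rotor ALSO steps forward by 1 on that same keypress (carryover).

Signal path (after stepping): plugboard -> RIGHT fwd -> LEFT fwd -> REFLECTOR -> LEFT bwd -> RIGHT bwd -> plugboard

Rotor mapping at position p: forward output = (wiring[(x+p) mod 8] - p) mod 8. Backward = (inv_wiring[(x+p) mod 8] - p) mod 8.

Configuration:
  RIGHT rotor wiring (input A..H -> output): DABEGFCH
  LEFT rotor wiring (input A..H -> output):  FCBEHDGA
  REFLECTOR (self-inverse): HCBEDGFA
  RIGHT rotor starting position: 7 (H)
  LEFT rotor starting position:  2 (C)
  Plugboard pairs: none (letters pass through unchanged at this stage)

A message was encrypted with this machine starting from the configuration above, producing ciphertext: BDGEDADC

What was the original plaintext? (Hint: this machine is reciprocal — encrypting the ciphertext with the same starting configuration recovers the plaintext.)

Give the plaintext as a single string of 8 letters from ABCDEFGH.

Char 1 ('B'): step: R->0, L->3 (L advanced); B->plug->B->R->A->L->B->refl->C->L'->F->R'->F->plug->F
Char 2 ('D'): step: R->1, L=3; D->plug->D->R->F->L->C->refl->B->L'->A->R'->B->plug->B
Char 3 ('G'): step: R->2, L=3; G->plug->G->R->B->L->E->refl->D->L'->D->R'->D->plug->D
Char 4 ('E'): step: R->3, L=3; E->plug->E->R->E->L->F->refl->G->L'->H->R'->D->plug->D
Char 5 ('D'): step: R->4, L=3; D->plug->D->R->D->L->D->refl->E->L'->B->R'->B->plug->B
Char 6 ('A'): step: R->5, L=3; A->plug->A->R->A->L->B->refl->C->L'->F->R'->B->plug->B
Char 7 ('D'): step: R->6, L=3; D->plug->D->R->C->L->A->refl->H->L'->G->R'->F->plug->F
Char 8 ('C'): step: R->7, L=3; C->plug->C->R->B->L->E->refl->D->L'->D->R'->H->plug->H

Answer: FBDDBBFH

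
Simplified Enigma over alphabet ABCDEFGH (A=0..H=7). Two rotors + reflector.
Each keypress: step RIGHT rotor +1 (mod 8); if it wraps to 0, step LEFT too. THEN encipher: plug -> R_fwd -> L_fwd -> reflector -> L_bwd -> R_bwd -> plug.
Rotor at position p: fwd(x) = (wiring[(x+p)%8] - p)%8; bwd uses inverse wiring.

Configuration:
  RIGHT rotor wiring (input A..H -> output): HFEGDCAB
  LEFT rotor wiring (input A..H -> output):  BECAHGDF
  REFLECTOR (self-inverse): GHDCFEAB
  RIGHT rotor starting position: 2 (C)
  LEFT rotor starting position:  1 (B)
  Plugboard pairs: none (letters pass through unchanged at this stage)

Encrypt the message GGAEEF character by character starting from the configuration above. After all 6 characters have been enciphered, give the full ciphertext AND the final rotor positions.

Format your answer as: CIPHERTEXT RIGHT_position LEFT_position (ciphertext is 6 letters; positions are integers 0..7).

Answer: HDEHGE 0 2

Derivation:
Char 1 ('G'): step: R->3, L=1; G->plug->G->R->C->L->H->refl->B->L'->B->R'->H->plug->H
Char 2 ('G'): step: R->4, L=1; G->plug->G->R->A->L->D->refl->C->L'->F->R'->D->plug->D
Char 3 ('A'): step: R->5, L=1; A->plug->A->R->F->L->C->refl->D->L'->A->R'->E->plug->E
Char 4 ('E'): step: R->6, L=1; E->plug->E->R->G->L->E->refl->F->L'->E->R'->H->plug->H
Char 5 ('E'): step: R->7, L=1; E->plug->E->R->H->L->A->refl->G->L'->D->R'->G->plug->G
Char 6 ('F'): step: R->0, L->2 (L advanced); F->plug->F->R->C->L->F->refl->E->L'->D->R'->E->plug->E
Final: ciphertext=HDEHGE, RIGHT=0, LEFT=2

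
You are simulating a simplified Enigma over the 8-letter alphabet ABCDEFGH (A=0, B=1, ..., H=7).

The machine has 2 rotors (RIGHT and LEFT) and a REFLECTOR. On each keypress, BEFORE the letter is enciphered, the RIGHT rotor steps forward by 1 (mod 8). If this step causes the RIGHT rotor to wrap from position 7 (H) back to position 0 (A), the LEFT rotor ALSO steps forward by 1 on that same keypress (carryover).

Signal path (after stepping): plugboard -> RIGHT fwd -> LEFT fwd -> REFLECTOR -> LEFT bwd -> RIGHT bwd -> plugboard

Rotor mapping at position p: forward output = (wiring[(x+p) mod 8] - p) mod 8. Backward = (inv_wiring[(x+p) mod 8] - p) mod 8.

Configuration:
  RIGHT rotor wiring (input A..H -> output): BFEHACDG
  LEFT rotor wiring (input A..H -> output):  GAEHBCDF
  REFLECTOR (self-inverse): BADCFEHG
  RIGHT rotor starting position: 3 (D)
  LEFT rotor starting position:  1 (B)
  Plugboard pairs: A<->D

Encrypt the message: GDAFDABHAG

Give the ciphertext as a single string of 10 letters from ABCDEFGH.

Char 1 ('G'): step: R->4, L=1; G->plug->G->R->A->L->H->refl->G->L'->C->R'->D->plug->A
Char 2 ('D'): step: R->5, L=1; D->plug->A->R->F->L->C->refl->D->L'->B->R'->C->plug->C
Char 3 ('A'): step: R->6, L=1; A->plug->D->R->H->L->F->refl->E->L'->G->R'->E->plug->E
Char 4 ('F'): step: R->7, L=1; F->plug->F->R->B->L->D->refl->C->L'->F->R'->D->plug->A
Char 5 ('D'): step: R->0, L->2 (L advanced); D->plug->A->R->B->L->F->refl->E->L'->G->R'->H->plug->H
Char 6 ('A'): step: R->1, L=2; A->plug->D->R->H->L->G->refl->H->L'->C->R'->F->plug->F
Char 7 ('B'): step: R->2, L=2; B->plug->B->R->F->L->D->refl->C->L'->A->R'->D->plug->A
Char 8 ('H'): step: R->3, L=2; H->plug->H->R->B->L->F->refl->E->L'->G->R'->F->plug->F
Char 9 ('A'): step: R->4, L=2; A->plug->D->R->C->L->H->refl->G->L'->H->R'->C->plug->C
Char 10 ('G'): step: R->5, L=2; G->plug->G->R->C->L->H->refl->G->L'->H->R'->F->plug->F

Answer: ACEAHFAFCF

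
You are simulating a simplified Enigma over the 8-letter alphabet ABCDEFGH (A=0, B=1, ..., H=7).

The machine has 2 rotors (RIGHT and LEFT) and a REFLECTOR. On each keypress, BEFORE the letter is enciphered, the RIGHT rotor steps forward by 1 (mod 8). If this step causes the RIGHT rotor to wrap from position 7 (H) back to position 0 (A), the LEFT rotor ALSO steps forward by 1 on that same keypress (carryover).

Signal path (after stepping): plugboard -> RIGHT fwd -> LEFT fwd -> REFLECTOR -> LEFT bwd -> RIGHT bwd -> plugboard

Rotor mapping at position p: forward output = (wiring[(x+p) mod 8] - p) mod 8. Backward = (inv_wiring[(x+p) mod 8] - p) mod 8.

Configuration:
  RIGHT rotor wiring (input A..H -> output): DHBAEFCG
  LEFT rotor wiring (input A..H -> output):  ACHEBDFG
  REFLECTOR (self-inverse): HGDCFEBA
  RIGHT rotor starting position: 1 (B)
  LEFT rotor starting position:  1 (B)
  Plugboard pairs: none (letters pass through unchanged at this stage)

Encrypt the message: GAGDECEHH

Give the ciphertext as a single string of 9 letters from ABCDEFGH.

Answer: EHCBHECCE

Derivation:
Char 1 ('G'): step: R->2, L=1; G->plug->G->R->B->L->G->refl->B->L'->A->R'->E->plug->E
Char 2 ('A'): step: R->3, L=1; A->plug->A->R->F->L->E->refl->F->L'->G->R'->H->plug->H
Char 3 ('G'): step: R->4, L=1; G->plug->G->R->F->L->E->refl->F->L'->G->R'->C->plug->C
Char 4 ('D'): step: R->5, L=1; D->plug->D->R->G->L->F->refl->E->L'->F->R'->B->plug->B
Char 5 ('E'): step: R->6, L=1; E->plug->E->R->D->L->A->refl->H->L'->H->R'->H->plug->H
Char 6 ('C'): step: R->7, L=1; C->plug->C->R->A->L->B->refl->G->L'->B->R'->E->plug->E
Char 7 ('E'): step: R->0, L->2 (L advanced); E->plug->E->R->E->L->D->refl->C->L'->B->R'->C->plug->C
Char 8 ('H'): step: R->1, L=2; H->plug->H->R->C->L->H->refl->A->L'->H->R'->C->plug->C
Char 9 ('H'): step: R->2, L=2; H->plug->H->R->F->L->E->refl->F->L'->A->R'->E->plug->E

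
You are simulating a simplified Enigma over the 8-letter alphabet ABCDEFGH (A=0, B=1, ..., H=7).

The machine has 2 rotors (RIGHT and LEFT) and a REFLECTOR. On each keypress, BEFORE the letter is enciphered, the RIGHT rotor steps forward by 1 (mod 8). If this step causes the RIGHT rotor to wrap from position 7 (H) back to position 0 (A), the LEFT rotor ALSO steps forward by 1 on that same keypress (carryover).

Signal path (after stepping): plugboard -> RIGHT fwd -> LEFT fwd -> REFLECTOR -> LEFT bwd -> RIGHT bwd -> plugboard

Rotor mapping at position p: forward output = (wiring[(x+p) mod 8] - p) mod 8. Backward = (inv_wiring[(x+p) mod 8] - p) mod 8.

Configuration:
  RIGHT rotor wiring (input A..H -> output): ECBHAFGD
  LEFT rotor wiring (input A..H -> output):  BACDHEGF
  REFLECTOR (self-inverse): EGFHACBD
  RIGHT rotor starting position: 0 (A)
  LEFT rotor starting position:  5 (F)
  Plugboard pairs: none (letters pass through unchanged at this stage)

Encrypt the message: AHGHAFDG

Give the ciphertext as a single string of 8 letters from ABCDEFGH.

Char 1 ('A'): step: R->1, L=5; A->plug->A->R->B->L->B->refl->G->L'->G->R'->C->plug->C
Char 2 ('H'): step: R->2, L=5; H->plug->H->R->A->L->H->refl->D->L'->E->R'->E->plug->E
Char 3 ('G'): step: R->3, L=5; G->plug->G->R->H->L->C->refl->F->L'->F->R'->B->plug->B
Char 4 ('H'): step: R->4, L=5; H->plug->H->R->D->L->E->refl->A->L'->C->R'->C->plug->C
Char 5 ('A'): step: R->5, L=5; A->plug->A->R->A->L->H->refl->D->L'->E->R'->F->plug->F
Char 6 ('F'): step: R->6, L=5; F->plug->F->R->B->L->B->refl->G->L'->G->R'->C->plug->C
Char 7 ('D'): step: R->7, L=5; D->plug->D->R->C->L->A->refl->E->L'->D->R'->C->plug->C
Char 8 ('G'): step: R->0, L->6 (L advanced); G->plug->G->R->G->L->B->refl->G->L'->H->R'->D->plug->D

Answer: CEBCFCCD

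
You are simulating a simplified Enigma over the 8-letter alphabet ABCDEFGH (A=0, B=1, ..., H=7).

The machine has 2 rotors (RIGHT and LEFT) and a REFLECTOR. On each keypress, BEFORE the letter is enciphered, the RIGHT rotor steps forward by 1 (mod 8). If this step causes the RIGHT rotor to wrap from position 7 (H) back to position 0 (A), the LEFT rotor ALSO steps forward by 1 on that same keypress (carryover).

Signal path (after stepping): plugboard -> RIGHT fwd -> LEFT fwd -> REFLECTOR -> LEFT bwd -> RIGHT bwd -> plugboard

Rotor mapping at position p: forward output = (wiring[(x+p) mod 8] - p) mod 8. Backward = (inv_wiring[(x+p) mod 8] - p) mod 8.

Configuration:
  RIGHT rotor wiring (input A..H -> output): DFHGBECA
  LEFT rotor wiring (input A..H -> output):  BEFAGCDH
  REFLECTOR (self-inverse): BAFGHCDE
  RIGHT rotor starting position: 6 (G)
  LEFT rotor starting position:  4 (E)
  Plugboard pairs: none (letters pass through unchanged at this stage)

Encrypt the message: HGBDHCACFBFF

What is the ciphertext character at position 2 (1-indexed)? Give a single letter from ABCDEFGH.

Char 1 ('H'): step: R->7, L=4; H->plug->H->R->D->L->D->refl->G->L'->B->R'->A->plug->A
Char 2 ('G'): step: R->0, L->5 (L advanced); G->plug->G->R->C->L->C->refl->F->L'->A->R'->H->plug->H

H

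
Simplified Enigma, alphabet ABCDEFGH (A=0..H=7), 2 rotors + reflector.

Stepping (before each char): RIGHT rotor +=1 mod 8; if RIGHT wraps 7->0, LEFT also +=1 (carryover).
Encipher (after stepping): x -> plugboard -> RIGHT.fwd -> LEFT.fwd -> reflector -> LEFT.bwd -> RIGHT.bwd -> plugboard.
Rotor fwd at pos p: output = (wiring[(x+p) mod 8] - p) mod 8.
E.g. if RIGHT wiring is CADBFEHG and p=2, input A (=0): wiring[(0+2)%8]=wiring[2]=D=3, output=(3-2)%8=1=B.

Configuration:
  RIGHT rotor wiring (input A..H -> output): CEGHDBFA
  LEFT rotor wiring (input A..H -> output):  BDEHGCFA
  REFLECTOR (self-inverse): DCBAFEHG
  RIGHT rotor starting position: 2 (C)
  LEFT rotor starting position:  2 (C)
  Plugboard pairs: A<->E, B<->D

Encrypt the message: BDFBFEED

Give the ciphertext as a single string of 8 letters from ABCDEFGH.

Char 1 ('B'): step: R->3, L=2; B->plug->D->R->C->L->E->refl->F->L'->B->R'->G->plug->G
Char 2 ('D'): step: R->4, L=2; D->plug->B->R->F->L->G->refl->H->L'->G->R'->E->plug->A
Char 3 ('F'): step: R->5, L=2; F->plug->F->R->B->L->F->refl->E->L'->C->R'->G->plug->G
Char 4 ('B'): step: R->6, L=2; B->plug->D->R->G->L->H->refl->G->L'->F->R'->G->plug->G
Char 5 ('F'): step: R->7, L=2; F->plug->F->R->E->L->D->refl->A->L'->D->R'->B->plug->D
Char 6 ('E'): step: R->0, L->3 (L advanced); E->plug->A->R->C->L->H->refl->G->L'->F->R'->G->plug->G
Char 7 ('E'): step: R->1, L=3; E->plug->A->R->D->L->C->refl->B->L'->H->R'->G->plug->G
Char 8 ('D'): step: R->2, L=3; D->plug->B->R->F->L->G->refl->H->L'->C->R'->H->plug->H

Answer: GAGGDGGH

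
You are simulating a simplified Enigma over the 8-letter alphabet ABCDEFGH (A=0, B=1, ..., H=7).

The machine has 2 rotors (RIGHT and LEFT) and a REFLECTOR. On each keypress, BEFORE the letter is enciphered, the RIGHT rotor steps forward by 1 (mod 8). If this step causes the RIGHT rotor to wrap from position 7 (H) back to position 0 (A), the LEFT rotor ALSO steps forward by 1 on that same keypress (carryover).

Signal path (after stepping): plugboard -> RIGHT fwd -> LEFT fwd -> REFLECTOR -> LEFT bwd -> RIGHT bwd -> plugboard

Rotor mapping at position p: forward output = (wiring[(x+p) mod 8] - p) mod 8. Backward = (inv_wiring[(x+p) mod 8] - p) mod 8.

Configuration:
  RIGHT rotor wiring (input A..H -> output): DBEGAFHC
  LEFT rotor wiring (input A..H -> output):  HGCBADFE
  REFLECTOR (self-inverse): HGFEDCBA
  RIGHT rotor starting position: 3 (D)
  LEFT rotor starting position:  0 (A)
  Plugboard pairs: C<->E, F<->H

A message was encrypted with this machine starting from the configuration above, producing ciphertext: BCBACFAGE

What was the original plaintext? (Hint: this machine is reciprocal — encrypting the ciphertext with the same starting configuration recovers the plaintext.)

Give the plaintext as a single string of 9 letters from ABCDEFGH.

Char 1 ('B'): step: R->4, L=0; B->plug->B->R->B->L->G->refl->B->L'->D->R'->C->plug->E
Char 2 ('C'): step: R->5, L=0; C->plug->E->R->E->L->A->refl->H->L'->A->R'->A->plug->A
Char 3 ('B'): step: R->6, L=0; B->plug->B->R->E->L->A->refl->H->L'->A->R'->F->plug->H
Char 4 ('A'): step: R->7, L=0; A->plug->A->R->D->L->B->refl->G->L'->B->R'->F->plug->H
Char 5 ('C'): step: R->0, L->1 (L advanced); C->plug->E->R->A->L->F->refl->C->L'->E->R'->C->plug->E
Char 6 ('F'): step: R->1, L=1; F->plug->H->R->C->L->A->refl->H->L'->D->R'->B->plug->B
Char 7 ('A'): step: R->2, L=1; A->plug->A->R->C->L->A->refl->H->L'->D->R'->D->plug->D
Char 8 ('G'): step: R->3, L=1; G->plug->G->R->G->L->D->refl->E->L'->F->R'->B->plug->B
Char 9 ('E'): step: R->4, L=1; E->plug->C->R->D->L->H->refl->A->L'->C->R'->H->plug->F

Answer: EAHHEBDBF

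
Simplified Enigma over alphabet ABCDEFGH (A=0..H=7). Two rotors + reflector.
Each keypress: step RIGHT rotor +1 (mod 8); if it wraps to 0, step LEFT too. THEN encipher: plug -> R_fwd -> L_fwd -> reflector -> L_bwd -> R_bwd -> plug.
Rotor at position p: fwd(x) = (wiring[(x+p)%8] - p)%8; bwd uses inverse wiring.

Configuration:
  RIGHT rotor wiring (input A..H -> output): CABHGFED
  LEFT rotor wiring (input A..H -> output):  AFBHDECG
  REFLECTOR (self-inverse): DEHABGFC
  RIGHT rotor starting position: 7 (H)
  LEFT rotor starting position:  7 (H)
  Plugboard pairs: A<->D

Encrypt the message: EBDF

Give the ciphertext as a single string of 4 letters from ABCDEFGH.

Answer: HEFA

Derivation:
Char 1 ('E'): step: R->0, L->0 (L advanced); E->plug->E->R->G->L->C->refl->H->L'->D->R'->H->plug->H
Char 2 ('B'): step: R->1, L=0; B->plug->B->R->A->L->A->refl->D->L'->E->R'->E->plug->E
Char 3 ('D'): step: R->2, L=0; D->plug->A->R->H->L->G->refl->F->L'->B->R'->F->plug->F
Char 4 ('F'): step: R->3, L=0; F->plug->F->R->H->L->G->refl->F->L'->B->R'->D->plug->A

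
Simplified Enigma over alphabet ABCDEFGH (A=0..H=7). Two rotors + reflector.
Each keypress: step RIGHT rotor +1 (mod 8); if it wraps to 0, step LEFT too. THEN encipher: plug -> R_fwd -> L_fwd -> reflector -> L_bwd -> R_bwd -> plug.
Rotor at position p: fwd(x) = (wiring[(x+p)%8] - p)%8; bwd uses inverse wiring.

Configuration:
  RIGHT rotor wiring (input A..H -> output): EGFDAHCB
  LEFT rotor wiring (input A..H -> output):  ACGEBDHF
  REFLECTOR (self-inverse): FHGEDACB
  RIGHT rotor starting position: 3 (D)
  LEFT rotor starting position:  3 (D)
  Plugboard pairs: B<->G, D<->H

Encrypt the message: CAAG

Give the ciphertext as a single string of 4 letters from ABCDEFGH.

Answer: EGDA

Derivation:
Char 1 ('C'): step: R->4, L=3; C->plug->C->R->G->L->H->refl->B->L'->A->R'->E->plug->E
Char 2 ('A'): step: R->5, L=3; A->plug->A->R->C->L->A->refl->F->L'->F->R'->B->plug->G
Char 3 ('A'): step: R->6, L=3; A->plug->A->R->E->L->C->refl->G->L'->B->R'->H->plug->D
Char 4 ('G'): step: R->7, L=3; G->plug->B->R->F->L->F->refl->A->L'->C->R'->A->plug->A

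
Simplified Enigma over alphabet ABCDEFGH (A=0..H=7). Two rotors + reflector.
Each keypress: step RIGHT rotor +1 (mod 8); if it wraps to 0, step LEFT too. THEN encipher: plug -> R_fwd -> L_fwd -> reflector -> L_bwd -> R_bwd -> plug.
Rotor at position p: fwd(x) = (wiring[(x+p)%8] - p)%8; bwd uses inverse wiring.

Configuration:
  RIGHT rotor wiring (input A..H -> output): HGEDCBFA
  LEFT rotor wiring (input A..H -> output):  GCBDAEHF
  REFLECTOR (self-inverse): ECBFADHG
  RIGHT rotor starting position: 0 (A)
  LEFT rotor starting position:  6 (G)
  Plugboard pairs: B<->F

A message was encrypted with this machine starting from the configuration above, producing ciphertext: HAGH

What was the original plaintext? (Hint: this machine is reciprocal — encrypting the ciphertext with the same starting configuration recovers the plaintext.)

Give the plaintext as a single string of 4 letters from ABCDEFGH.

Char 1 ('H'): step: R->1, L=6; H->plug->H->R->G->L->C->refl->B->L'->A->R'->E->plug->E
Char 2 ('A'): step: R->2, L=6; A->plug->A->R->C->L->A->refl->E->L'->D->R'->E->plug->E
Char 3 ('G'): step: R->3, L=6; G->plug->G->R->D->L->E->refl->A->L'->C->R'->D->plug->D
Char 4 ('H'): step: R->4, L=6; H->plug->H->R->H->L->G->refl->H->L'->B->R'->C->plug->C

Answer: EEDC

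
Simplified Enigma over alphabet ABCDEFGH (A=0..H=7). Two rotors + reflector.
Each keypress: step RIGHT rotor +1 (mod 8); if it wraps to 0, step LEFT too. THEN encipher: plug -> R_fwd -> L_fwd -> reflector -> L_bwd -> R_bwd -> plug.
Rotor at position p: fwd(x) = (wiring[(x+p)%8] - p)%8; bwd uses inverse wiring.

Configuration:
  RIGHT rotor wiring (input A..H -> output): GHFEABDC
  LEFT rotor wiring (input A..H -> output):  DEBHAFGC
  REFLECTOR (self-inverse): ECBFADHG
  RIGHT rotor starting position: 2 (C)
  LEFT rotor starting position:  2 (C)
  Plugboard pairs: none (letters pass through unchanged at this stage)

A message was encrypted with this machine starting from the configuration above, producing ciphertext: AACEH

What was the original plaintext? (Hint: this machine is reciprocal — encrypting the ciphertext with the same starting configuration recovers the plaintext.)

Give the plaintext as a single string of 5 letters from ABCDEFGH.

Answer: FBAFE

Derivation:
Char 1 ('A'): step: R->3, L=2; A->plug->A->R->B->L->F->refl->D->L'->D->R'->F->plug->F
Char 2 ('A'): step: R->4, L=2; A->plug->A->R->E->L->E->refl->A->L'->F->R'->B->plug->B
Char 3 ('C'): step: R->5, L=2; C->plug->C->R->F->L->A->refl->E->L'->E->R'->A->plug->A
Char 4 ('E'): step: R->6, L=2; E->plug->E->R->H->L->C->refl->B->L'->G->R'->F->plug->F
Char 5 ('H'): step: R->7, L=2; H->plug->H->R->E->L->E->refl->A->L'->F->R'->E->plug->E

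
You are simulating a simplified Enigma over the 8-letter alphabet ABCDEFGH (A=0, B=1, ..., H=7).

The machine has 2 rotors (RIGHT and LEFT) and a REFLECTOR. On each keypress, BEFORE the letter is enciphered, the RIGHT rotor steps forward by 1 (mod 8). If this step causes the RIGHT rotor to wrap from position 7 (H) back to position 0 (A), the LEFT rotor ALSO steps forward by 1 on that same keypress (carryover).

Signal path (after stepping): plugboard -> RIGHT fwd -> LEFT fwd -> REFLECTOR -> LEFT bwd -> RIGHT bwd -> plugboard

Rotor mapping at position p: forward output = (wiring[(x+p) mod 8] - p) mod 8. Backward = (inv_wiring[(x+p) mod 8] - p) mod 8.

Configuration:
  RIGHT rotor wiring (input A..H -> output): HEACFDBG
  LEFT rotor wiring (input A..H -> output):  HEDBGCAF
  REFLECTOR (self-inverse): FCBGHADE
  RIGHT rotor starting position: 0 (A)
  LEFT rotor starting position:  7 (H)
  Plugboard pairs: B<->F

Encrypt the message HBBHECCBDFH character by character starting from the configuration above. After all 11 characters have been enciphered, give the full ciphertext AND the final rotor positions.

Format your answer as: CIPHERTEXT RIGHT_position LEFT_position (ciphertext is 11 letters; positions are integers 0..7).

Char 1 ('H'): step: R->1, L=7; H->plug->H->R->G->L->D->refl->G->L'->A->R'->F->plug->B
Char 2 ('B'): step: R->2, L=7; B->plug->F->R->E->L->C->refl->B->L'->H->R'->E->plug->E
Char 3 ('B'): step: R->3, L=7; B->plug->F->R->E->L->C->refl->B->L'->H->R'->A->plug->A
Char 4 ('H'): step: R->4, L=7; H->plug->H->R->G->L->D->refl->G->L'->A->R'->F->plug->B
Char 5 ('E'): step: R->5, L=7; E->plug->E->R->H->L->B->refl->C->L'->E->R'->B->plug->F
Char 6 ('C'): step: R->6, L=7; C->plug->C->R->B->L->A->refl->F->L'->C->R'->E->plug->E
Char 7 ('C'): step: R->7, L=7; C->plug->C->R->F->L->H->refl->E->L'->D->R'->E->plug->E
Char 8 ('B'): step: R->0, L->0 (L advanced); B->plug->F->R->D->L->B->refl->C->L'->F->R'->E->plug->E
Char 9 ('D'): step: R->1, L=0; D->plug->D->R->E->L->G->refl->D->L'->C->R'->E->plug->E
Char 10 ('F'): step: R->2, L=0; F->plug->B->R->A->L->H->refl->E->L'->B->R'->D->plug->D
Char 11 ('H'): step: R->3, L=0; H->plug->H->R->F->L->C->refl->B->L'->D->R'->E->plug->E
Final: ciphertext=BEABFEEEEDE, RIGHT=3, LEFT=0

Answer: BEABFEEEEDE 3 0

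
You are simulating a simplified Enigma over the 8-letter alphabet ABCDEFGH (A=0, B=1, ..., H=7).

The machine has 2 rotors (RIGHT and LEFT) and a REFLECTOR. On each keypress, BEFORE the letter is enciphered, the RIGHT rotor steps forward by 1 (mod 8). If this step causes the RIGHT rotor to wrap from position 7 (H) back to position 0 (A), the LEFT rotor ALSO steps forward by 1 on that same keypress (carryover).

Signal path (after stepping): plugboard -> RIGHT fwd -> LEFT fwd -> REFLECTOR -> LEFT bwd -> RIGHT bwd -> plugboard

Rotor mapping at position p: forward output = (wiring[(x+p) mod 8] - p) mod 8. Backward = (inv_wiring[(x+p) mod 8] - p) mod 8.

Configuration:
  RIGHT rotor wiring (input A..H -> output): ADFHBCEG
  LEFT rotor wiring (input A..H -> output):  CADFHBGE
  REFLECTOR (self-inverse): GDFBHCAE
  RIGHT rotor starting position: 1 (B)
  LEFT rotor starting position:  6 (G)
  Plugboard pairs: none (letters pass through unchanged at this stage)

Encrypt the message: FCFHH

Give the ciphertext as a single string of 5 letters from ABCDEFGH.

Answer: ABBDG

Derivation:
Char 1 ('F'): step: R->2, L=6; F->plug->F->R->E->L->F->refl->C->L'->D->R'->A->plug->A
Char 2 ('C'): step: R->3, L=6; C->plug->C->R->H->L->D->refl->B->L'->G->R'->B->plug->B
Char 3 ('F'): step: R->4, L=6; F->plug->F->R->H->L->D->refl->B->L'->G->R'->B->plug->B
Char 4 ('H'): step: R->5, L=6; H->plug->H->R->E->L->F->refl->C->L'->D->R'->D->plug->D
Char 5 ('H'): step: R->6, L=6; H->plug->H->R->E->L->F->refl->C->L'->D->R'->G->plug->G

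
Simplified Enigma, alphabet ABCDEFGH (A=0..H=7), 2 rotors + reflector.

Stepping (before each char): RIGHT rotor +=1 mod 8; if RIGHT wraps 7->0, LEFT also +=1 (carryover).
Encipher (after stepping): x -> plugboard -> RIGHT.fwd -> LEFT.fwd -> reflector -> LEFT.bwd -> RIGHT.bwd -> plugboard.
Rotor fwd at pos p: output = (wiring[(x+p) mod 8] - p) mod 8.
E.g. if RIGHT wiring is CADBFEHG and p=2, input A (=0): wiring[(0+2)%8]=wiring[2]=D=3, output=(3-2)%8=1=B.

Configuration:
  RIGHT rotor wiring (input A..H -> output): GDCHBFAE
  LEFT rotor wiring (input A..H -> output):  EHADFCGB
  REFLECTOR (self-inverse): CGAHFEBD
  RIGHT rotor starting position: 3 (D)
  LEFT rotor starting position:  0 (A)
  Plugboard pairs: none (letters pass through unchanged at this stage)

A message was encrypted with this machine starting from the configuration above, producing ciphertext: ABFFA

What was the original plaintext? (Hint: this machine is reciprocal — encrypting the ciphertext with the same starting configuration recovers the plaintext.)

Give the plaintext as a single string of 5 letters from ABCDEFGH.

Char 1 ('A'): step: R->4, L=0; A->plug->A->R->F->L->C->refl->A->L'->C->R'->E->plug->E
Char 2 ('B'): step: R->5, L=0; B->plug->B->R->D->L->D->refl->H->L'->B->R'->D->plug->D
Char 3 ('F'): step: R->6, L=0; F->plug->F->R->B->L->H->refl->D->L'->D->R'->G->plug->G
Char 4 ('F'): step: R->7, L=0; F->plug->F->R->C->L->A->refl->C->L'->F->R'->A->plug->A
Char 5 ('A'): step: R->0, L->1 (L advanced); A->plug->A->R->G->L->A->refl->C->L'->C->R'->C->plug->C

Answer: EDGAC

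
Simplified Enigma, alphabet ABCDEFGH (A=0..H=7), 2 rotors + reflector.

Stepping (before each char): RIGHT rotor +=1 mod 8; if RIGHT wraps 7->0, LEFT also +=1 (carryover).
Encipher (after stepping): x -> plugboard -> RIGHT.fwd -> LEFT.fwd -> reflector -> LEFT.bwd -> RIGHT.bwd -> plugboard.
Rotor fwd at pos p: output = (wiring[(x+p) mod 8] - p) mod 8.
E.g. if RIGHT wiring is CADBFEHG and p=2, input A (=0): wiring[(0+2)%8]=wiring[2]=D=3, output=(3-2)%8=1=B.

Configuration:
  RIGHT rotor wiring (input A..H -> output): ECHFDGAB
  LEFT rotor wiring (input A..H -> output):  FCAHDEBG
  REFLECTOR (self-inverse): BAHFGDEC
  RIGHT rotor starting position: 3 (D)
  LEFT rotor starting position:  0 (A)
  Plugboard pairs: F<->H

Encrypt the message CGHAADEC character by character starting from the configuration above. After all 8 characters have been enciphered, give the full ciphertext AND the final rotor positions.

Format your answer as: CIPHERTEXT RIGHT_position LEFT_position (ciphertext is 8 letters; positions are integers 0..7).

Char 1 ('C'): step: R->4, L=0; C->plug->C->R->E->L->D->refl->F->L'->A->R'->E->plug->E
Char 2 ('G'): step: R->5, L=0; G->plug->G->R->A->L->F->refl->D->L'->E->R'->C->plug->C
Char 3 ('H'): step: R->6, L=0; H->plug->F->R->H->L->G->refl->E->L'->F->R'->G->plug->G
Char 4 ('A'): step: R->7, L=0; A->plug->A->R->C->L->A->refl->B->L'->G->R'->E->plug->E
Char 5 ('A'): step: R->0, L->1 (L advanced); A->plug->A->R->E->L->D->refl->F->L'->G->R'->F->plug->H
Char 6 ('D'): step: R->1, L=1; D->plug->D->R->C->L->G->refl->E->L'->H->R'->F->plug->H
Char 7 ('E'): step: R->2, L=1; E->plug->E->R->G->L->F->refl->D->L'->E->R'->D->plug->D
Char 8 ('C'): step: R->3, L=1; C->plug->C->R->D->L->C->refl->H->L'->B->R'->F->plug->H
Final: ciphertext=ECGEHHDH, RIGHT=3, LEFT=1

Answer: ECGEHHDH 3 1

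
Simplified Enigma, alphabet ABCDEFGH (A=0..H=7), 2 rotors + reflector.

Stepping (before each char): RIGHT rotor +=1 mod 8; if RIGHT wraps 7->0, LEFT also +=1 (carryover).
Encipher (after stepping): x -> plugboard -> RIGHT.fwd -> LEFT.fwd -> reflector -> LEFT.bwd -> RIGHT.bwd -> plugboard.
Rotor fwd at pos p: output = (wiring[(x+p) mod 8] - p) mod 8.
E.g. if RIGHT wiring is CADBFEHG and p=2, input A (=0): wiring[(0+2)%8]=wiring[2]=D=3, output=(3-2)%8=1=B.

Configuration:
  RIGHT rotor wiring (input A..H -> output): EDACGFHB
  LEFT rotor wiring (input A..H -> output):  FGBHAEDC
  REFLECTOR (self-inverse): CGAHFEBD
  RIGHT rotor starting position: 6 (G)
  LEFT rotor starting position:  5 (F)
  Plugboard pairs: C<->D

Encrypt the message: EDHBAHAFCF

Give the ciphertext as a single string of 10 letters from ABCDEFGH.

Answer: GHFHHDHEHH

Derivation:
Char 1 ('E'): step: R->7, L=5; E->plug->E->R->D->L->A->refl->C->L'->G->R'->G->plug->G
Char 2 ('D'): step: R->0, L->6 (L advanced); D->plug->C->R->A->L->F->refl->E->L'->B->R'->H->plug->H
Char 3 ('H'): step: R->1, L=6; H->plug->H->R->D->L->A->refl->C->L'->G->R'->F->plug->F
Char 4 ('B'): step: R->2, L=6; B->plug->B->R->A->L->F->refl->E->L'->B->R'->H->plug->H
Char 5 ('A'): step: R->3, L=6; A->plug->A->R->H->L->G->refl->B->L'->F->R'->H->plug->H
Char 6 ('H'): step: R->4, L=6; H->plug->H->R->G->L->C->refl->A->L'->D->R'->C->plug->D
Char 7 ('A'): step: R->5, L=6; A->plug->A->R->A->L->F->refl->E->L'->B->R'->H->plug->H
Char 8 ('F'): step: R->6, L=6; F->plug->F->R->E->L->D->refl->H->L'->C->R'->E->plug->E
Char 9 ('C'): step: R->7, L=6; C->plug->D->R->B->L->E->refl->F->L'->A->R'->H->plug->H
Char 10 ('F'): step: R->0, L->7 (L advanced); F->plug->F->R->F->L->B->refl->G->L'->B->R'->H->plug->H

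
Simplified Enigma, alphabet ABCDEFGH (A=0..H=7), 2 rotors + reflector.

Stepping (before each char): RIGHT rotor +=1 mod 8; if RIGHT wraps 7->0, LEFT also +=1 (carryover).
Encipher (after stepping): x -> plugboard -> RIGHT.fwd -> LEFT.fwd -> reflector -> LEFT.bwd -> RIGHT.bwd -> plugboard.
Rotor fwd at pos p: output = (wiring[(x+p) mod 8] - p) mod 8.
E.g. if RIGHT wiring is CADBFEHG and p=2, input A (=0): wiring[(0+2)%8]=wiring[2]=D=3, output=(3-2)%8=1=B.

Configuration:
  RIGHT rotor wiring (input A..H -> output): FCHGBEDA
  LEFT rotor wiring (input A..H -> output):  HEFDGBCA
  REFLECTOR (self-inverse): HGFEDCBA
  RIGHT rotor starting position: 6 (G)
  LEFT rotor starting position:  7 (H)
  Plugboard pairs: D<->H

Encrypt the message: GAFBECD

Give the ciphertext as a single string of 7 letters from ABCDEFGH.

Char 1 ('G'): step: R->7, L=7; G->plug->G->R->F->L->H->refl->A->L'->B->R'->A->plug->A
Char 2 ('A'): step: R->0, L->0 (L advanced); A->plug->A->R->F->L->B->refl->G->L'->E->R'->F->plug->F
Char 3 ('F'): step: R->1, L=0; F->plug->F->R->C->L->F->refl->C->L'->G->R'->B->plug->B
Char 4 ('B'): step: R->2, L=0; B->plug->B->R->E->L->G->refl->B->L'->F->R'->A->plug->A
Char 5 ('E'): step: R->3, L=0; E->plug->E->R->F->L->B->refl->G->L'->E->R'->H->plug->D
Char 6 ('C'): step: R->4, L=0; C->plug->C->R->H->L->A->refl->H->L'->A->R'->B->plug->B
Char 7 ('D'): step: R->5, L=0; D->plug->H->R->E->L->G->refl->B->L'->F->R'->E->plug->E

Answer: AFBADBE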